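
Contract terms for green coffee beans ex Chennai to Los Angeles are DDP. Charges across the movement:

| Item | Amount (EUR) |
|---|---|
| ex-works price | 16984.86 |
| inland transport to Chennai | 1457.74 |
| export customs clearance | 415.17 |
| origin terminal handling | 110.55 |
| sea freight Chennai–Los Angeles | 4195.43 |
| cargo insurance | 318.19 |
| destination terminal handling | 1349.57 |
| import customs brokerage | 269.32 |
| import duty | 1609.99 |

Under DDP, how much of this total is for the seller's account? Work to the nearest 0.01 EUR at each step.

Seller's account: EUR 26710.82

DDP: the seller bears all costs including import duty.
Seller's account: goods 16984.86 + inland to port 1457.74 + export clearance 415.17 + origin terminal 110.55 + freight 4195.43 + insurance 318.19 + destination terminal 1349.57 + brokerage 269.32 + duty 1609.99 = 26710.82
Buyer's account: 0.00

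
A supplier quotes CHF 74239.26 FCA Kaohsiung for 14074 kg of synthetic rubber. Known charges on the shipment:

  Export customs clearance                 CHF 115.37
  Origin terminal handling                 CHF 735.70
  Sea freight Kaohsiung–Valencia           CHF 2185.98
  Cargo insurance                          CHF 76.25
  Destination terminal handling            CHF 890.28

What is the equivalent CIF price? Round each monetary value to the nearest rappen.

Not relevant to the conversion: export clearance — on the seller under both FCA and CIF; already in the FCA price and stays in the CIF price. destination terminal — on the buyer under both terms; not part of either seller's price.
From FCA to CIF, the seller additionally bears: origin terminal, freight, insurance.
CIF price = 74239.26 + 735.70 + 2185.98 + 76.25 = 77237.19

CIF price: CHF 77237.19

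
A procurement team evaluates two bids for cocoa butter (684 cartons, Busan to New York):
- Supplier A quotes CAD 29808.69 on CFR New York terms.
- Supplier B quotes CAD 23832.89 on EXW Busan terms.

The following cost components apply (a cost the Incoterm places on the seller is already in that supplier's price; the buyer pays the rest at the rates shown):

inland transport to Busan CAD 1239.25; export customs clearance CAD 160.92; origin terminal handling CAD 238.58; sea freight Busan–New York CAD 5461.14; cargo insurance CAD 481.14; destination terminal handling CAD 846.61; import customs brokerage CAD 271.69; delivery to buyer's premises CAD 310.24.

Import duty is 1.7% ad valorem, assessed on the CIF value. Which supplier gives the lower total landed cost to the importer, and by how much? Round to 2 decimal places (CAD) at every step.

Supplier A (CFR):
CIF value = CFR price + insurance = 29808.69 + 481.14 = 30289.83
Import duty = 30289.83 × 1.7% = 514.93
Buyer bears (A): 481.14 + 846.61 + 271.69 + 310.24 = 1909.68
Landed cost (A) = invoice 29808.69 + 1909.68 + duty 514.93 = 32233.30
Supplier B (EXW):
CIF value = EXW price + inland to port + export clearance + origin terminal + freight + insurance = 23832.89 + 1239.25 + 160.92 + 238.58 + 5461.14 + 481.14 = 31413.92
Import duty = 31413.92 × 1.7% = 534.04
Buyer bears (B): 1239.25 + 160.92 + 238.58 + 5461.14 + 481.14 + 846.61 + 271.69 + 310.24 = 9009.57
Landed cost (B) = invoice 23832.89 + 9009.57 + duty 534.04 = 33376.50
Difference = |32233.30 − 33376.50| = 1143.20

Supplier A is cheaper by CAD 1143.20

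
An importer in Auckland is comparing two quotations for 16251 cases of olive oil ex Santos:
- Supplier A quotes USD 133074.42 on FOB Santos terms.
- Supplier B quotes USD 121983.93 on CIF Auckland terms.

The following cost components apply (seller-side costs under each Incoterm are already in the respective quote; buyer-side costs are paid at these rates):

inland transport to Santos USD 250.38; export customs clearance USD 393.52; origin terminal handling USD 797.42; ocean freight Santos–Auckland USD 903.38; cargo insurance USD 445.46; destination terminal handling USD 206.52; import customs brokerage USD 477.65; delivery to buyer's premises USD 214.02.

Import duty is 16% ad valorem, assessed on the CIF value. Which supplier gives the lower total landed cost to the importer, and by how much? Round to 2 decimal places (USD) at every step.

Supplier B is cheaper by USD 14429.62

Supplier A (FOB):
CIF value = FOB price + freight + insurance = 133074.42 + 903.38 + 445.46 = 134423.26
Import duty = 134423.26 × 16% = 21507.72
Buyer bears (A): 903.38 + 445.46 + 206.52 + 477.65 + 214.02 = 2247.03
Landed cost (A) = invoice 133074.42 + 2247.03 + duty 21507.72 = 156829.17
Supplier B (CIF):
The CIF price already equals the CIF value: 121983.93
Import duty = 121983.93 × 16% = 19517.43
Buyer bears (B): 206.52 + 477.65 + 214.02 = 898.19
Landed cost (B) = invoice 121983.93 + 898.19 + duty 19517.43 = 142399.55
Difference = |156829.17 − 142399.55| = 14429.62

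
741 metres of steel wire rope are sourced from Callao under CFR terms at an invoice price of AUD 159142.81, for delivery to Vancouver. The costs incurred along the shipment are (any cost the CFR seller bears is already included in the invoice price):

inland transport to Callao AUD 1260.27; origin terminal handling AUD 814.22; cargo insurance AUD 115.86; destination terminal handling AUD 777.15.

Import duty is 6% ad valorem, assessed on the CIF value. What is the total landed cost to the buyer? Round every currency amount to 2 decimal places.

Total landed cost: AUD 169591.34

CFR: the seller pays costs through ocean freight to the destination port, but not insurance.
Already in the invoice (seller's account under CFR): inland to port, origin terminal — exclude.
CIF value = CFR price + insurance = 159142.81 + 115.86 = 159258.67
Import duty = 159258.67 × 6% = 9555.52
Buyer bears: insurance 115.86 + destination terminal 777.15 + duty 9555.52 = 10448.53
Landed cost = invoice 159142.81 + 10448.53 = 169591.34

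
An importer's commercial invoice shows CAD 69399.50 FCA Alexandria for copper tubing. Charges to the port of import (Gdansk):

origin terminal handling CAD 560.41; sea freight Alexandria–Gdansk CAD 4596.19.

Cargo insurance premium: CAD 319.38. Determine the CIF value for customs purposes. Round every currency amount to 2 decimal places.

CIF = FCA price + pre-shipment costs + freight + insurance
CIF = 69399.50 + 560.41 + 4596.19 + 319.38 = 74875.48

CIF value: CAD 74875.48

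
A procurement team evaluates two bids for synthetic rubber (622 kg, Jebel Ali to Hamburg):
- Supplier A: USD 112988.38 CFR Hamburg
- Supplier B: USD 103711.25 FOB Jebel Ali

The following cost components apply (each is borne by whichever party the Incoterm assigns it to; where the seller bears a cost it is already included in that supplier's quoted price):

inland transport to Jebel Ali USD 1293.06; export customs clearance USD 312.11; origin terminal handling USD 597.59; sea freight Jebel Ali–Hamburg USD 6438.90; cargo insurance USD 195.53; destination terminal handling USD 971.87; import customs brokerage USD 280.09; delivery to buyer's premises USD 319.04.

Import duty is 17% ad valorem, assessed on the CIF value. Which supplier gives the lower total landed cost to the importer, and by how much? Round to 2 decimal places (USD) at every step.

Supplier B is cheaper by USD 3320.72

Supplier A (CFR):
CIF value = CFR price + insurance = 112988.38 + 195.53 = 113183.91
Import duty = 113183.91 × 17% = 19241.26
Buyer bears (A): 195.53 + 971.87 + 280.09 + 319.04 = 1766.53
Landed cost (A) = invoice 112988.38 + 1766.53 + duty 19241.26 = 133996.17
Supplier B (FOB):
CIF value = FOB price + freight + insurance = 103711.25 + 6438.90 + 195.53 = 110345.68
Import duty = 110345.68 × 17% = 18758.77
Buyer bears (B): 6438.90 + 195.53 + 971.87 + 280.09 + 319.04 = 8205.43
Landed cost (B) = invoice 103711.25 + 8205.43 + duty 18758.77 = 130675.45
Difference = |133996.17 − 130675.45| = 3320.72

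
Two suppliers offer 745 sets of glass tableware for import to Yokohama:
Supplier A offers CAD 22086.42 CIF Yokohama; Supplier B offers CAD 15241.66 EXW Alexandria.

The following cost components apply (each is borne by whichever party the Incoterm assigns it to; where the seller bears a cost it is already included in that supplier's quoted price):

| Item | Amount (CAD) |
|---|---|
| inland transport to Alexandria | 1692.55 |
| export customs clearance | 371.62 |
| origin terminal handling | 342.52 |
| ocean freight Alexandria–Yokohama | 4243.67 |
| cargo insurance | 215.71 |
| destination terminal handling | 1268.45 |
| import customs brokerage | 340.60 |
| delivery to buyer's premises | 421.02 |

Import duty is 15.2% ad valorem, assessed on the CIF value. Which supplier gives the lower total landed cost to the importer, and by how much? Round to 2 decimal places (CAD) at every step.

Supplier A is cheaper by CAD 24.54

Supplier A (CIF):
The CIF price already equals the CIF value: 22086.42
Import duty = 22086.42 × 15.2% = 3357.14
Buyer bears (A): 1268.45 + 340.60 + 421.02 = 2030.07
Landed cost (A) = invoice 22086.42 + 2030.07 + duty 3357.14 = 27473.63
Supplier B (EXW):
CIF value = EXW price + inland to port + export clearance + origin terminal + freight + insurance = 15241.66 + 1692.55 + 371.62 + 342.52 + 4243.67 + 215.71 = 22107.73
Import duty = 22107.73 × 15.2% = 3360.37
Buyer bears (B): 1692.55 + 371.62 + 342.52 + 4243.67 + 215.71 + 1268.45 + 340.60 + 421.02 = 8896.14
Landed cost (B) = invoice 15241.66 + 8896.14 + duty 3360.37 = 27498.17
Difference = |27473.63 − 27498.17| = 24.54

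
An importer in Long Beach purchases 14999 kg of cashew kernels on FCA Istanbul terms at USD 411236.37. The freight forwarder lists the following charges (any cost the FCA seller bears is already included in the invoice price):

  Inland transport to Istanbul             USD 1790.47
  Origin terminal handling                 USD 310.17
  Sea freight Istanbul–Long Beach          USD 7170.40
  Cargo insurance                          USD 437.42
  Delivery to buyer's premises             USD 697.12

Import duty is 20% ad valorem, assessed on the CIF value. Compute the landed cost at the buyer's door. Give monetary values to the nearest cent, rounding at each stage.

Total landed cost: USD 503682.35

FCA: the seller delivers export-cleared goods to the carrier; the buyer bears costs from that point.
Already in the invoice (seller's account under FCA): inland to port — exclude.
CIF value = FCA price + origin terminal + freight + insurance = 411236.37 + 310.17 + 7170.40 + 437.42 = 419154.36
Import duty = 419154.36 × 20% = 83830.87
Buyer bears: origin terminal 310.17 + freight 7170.40 + insurance 437.42 + delivery 697.12 + duty 83830.87 = 92445.98
Landed cost = invoice 411236.37 + 92445.98 = 503682.35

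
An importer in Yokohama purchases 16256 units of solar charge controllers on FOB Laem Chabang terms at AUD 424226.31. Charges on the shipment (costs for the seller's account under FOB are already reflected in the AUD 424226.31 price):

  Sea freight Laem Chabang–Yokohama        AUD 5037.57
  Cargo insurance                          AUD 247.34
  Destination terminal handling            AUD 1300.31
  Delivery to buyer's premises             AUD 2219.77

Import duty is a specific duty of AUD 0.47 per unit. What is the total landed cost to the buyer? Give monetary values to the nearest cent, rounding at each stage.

Total landed cost: AUD 440671.62

FOB: the seller bears costs until goods are on board at the origin port; the buyer bears freight, insurance and all costs thereafter.
CIF value = FOB price + freight + insurance = 424226.31 + 5037.57 + 247.34 = 429511.22
Import duty = 16256 × 0.47 = 7640.32
Buyer bears: freight 5037.57 + insurance 247.34 + destination terminal 1300.31 + delivery 2219.77 + duty 7640.32 = 16445.31
Landed cost = invoice 424226.31 + 16445.31 = 440671.62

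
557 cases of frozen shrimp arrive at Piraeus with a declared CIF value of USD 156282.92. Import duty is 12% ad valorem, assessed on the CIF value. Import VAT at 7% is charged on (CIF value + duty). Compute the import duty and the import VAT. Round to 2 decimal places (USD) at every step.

Import duty = 156282.92 × 12% = 18753.95
VAT base = CIF + duty = 156282.92 + 18753.95 = 175036.87
Import VAT = 175036.87 × 7% = 12252.58

Import duty: USD 18753.95; import VAT: USD 12252.58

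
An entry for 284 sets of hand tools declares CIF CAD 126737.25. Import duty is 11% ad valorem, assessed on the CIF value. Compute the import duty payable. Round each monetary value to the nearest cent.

Import duty: CAD 13941.10

Import duty = 126737.25 × 11% = 13941.10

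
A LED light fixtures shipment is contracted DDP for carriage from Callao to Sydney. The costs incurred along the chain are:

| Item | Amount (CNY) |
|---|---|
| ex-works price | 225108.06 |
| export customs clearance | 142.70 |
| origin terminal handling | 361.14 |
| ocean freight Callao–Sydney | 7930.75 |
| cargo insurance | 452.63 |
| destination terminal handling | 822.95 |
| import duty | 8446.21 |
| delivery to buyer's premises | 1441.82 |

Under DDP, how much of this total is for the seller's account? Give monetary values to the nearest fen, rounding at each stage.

DDP: the seller bears all costs including import duty.
Seller's account: goods 225108.06 + export clearance 142.70 + origin terminal 361.14 + freight 7930.75 + insurance 452.63 + destination terminal 822.95 + duty 8446.21 + delivery 1441.82 = 244706.26
Buyer's account: 0.00

Seller's account: CNY 244706.26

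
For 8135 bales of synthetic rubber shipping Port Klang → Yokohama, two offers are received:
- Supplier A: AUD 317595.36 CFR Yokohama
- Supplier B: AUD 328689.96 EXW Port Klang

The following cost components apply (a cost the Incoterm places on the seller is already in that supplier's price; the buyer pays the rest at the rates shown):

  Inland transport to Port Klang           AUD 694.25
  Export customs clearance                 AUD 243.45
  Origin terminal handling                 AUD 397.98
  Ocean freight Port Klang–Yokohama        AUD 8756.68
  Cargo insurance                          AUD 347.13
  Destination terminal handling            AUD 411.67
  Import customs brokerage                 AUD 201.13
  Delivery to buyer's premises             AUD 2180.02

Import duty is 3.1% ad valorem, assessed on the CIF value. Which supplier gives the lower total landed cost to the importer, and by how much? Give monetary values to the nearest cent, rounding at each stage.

Supplier A is cheaper by AUD 21843.75

Supplier A (CFR):
CIF value = CFR price + insurance = 317595.36 + 347.13 = 317942.49
Import duty = 317942.49 × 3.1% = 9856.22
Buyer bears (A): 347.13 + 411.67 + 201.13 + 2180.02 = 3139.95
Landed cost (A) = invoice 317595.36 + 3139.95 + duty 9856.22 = 330591.53
Supplier B (EXW):
CIF value = EXW price + inland to port + export clearance + origin terminal + freight + insurance = 328689.96 + 694.25 + 243.45 + 397.98 + 8756.68 + 347.13 = 339129.45
Import duty = 339129.45 × 3.1% = 10513.01
Buyer bears (B): 694.25 + 243.45 + 397.98 + 8756.68 + 347.13 + 411.67 + 201.13 + 2180.02 = 13232.31
Landed cost (B) = invoice 328689.96 + 13232.31 + duty 10513.01 = 352435.28
Difference = |330591.53 − 352435.28| = 21843.75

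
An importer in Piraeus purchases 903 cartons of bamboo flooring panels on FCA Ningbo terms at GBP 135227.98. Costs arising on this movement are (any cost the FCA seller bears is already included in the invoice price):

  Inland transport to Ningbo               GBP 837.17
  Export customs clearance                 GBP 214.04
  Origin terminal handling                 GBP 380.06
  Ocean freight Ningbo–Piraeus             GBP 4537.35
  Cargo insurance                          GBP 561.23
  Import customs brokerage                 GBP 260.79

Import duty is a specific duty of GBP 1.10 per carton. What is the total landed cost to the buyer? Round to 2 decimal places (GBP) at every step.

FCA: the seller delivers export-cleared goods to the carrier; the buyer bears costs from that point.
Already in the invoice (seller's account under FCA): inland to port, export clearance — exclude.
CIF value = FCA price + origin terminal + freight + insurance = 135227.98 + 380.06 + 4537.35 + 561.23 = 140706.62
Import duty = 903 × 1.10 = 993.30
Buyer bears: origin terminal 380.06 + freight 4537.35 + insurance 561.23 + brokerage 260.79 + duty 993.30 = 6732.73
Landed cost = invoice 135227.98 + 6732.73 = 141960.71

Total landed cost: GBP 141960.71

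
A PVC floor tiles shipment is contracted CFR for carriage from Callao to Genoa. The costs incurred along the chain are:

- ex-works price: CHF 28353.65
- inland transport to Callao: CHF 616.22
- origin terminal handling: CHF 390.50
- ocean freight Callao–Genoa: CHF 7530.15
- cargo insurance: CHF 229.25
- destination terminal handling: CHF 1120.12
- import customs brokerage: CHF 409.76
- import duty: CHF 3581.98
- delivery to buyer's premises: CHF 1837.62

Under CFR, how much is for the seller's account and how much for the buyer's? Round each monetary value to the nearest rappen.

CFR: the seller pays costs through ocean freight to the destination port, but not insurance.
Seller's account: goods 28353.65 + inland to port 616.22 + origin terminal 390.50 + freight 7530.15 = 36890.52
Buyer's account: insurance 229.25 + destination terminal 1120.12 + brokerage 409.76 + duty 3581.98 + delivery 1837.62 = 7178.73

Seller: CHF 36890.52; buyer: CHF 7178.73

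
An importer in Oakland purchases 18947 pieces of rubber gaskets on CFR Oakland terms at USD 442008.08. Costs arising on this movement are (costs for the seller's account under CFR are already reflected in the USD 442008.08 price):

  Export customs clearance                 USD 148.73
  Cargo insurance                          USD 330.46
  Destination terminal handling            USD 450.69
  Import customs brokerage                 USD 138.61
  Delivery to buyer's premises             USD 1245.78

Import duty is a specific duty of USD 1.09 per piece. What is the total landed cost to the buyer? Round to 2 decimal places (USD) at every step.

CFR: the seller pays costs through ocean freight to the destination port, but not insurance.
Already in the invoice (seller's account under CFR): export clearance — exclude.
CIF value = CFR price + insurance = 442008.08 + 330.46 = 442338.54
Import duty = 18947 × 1.09 = 20652.23
Buyer bears: insurance 330.46 + destination terminal 450.69 + brokerage 138.61 + delivery 1245.78 + duty 20652.23 = 22817.77
Landed cost = invoice 442008.08 + 22817.77 = 464825.85

Total landed cost: USD 464825.85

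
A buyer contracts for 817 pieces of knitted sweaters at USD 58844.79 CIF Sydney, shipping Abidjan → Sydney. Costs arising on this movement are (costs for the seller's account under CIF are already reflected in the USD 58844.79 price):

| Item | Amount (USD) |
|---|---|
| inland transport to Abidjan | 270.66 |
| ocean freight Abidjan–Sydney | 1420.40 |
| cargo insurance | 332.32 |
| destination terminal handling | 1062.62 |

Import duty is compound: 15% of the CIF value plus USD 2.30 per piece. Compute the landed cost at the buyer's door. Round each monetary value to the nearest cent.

CIF: the seller pays costs through ocean freight and marine insurance to the destination port.
Already in the invoice (seller's account under CIF): inland to port, freight, insurance — exclude.
The CIF price already equals the CIF value: 58844.79
Ad valorem component: 58844.79 × 15% = 8826.72
Specific component: 817 × 2.30 = 1879.10
Import duty = 8826.72 + 1879.10 = 10705.82
Buyer bears: destination terminal 1062.62 + duty 10705.82 = 11768.44
Landed cost = invoice 58844.79 + 11768.44 = 70613.23

Total landed cost: USD 70613.23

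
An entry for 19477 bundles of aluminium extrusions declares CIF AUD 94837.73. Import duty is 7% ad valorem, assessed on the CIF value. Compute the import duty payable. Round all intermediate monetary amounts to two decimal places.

Import duty: AUD 6638.64

Import duty = 94837.73 × 7% = 6638.64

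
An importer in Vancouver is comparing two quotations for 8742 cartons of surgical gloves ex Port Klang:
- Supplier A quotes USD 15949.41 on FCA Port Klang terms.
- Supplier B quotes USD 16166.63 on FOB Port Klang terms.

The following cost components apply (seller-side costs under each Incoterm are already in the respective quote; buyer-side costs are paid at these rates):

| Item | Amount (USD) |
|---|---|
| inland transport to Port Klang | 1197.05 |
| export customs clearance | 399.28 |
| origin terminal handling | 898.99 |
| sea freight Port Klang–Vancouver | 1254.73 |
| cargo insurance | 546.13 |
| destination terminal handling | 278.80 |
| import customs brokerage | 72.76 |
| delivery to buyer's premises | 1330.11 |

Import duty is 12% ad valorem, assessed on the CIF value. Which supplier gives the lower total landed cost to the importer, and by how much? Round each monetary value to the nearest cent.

Supplier B is cheaper by USD 763.58

Supplier A (FCA):
CIF value = FCA price + origin terminal + freight + insurance = 15949.41 + 898.99 + 1254.73 + 546.13 = 18649.26
Import duty = 18649.26 × 12% = 2237.91
Buyer bears (A): 898.99 + 1254.73 + 546.13 + 278.80 + 72.76 + 1330.11 = 4381.52
Landed cost (A) = invoice 15949.41 + 4381.52 + duty 2237.91 = 22568.84
Supplier B (FOB):
CIF value = FOB price + freight + insurance = 16166.63 + 1254.73 + 546.13 = 17967.49
Import duty = 17967.49 × 12% = 2156.10
Buyer bears (B): 1254.73 + 546.13 + 278.80 + 72.76 + 1330.11 = 3482.53
Landed cost (B) = invoice 16166.63 + 3482.53 + duty 2156.10 = 21805.26
Difference = |22568.84 − 21805.26| = 763.58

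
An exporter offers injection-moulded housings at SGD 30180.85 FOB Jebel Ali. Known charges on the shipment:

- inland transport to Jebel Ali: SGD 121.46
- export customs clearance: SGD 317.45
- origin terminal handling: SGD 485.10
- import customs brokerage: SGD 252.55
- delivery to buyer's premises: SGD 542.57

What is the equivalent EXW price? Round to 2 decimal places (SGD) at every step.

EXW price: SGD 29256.84

Not relevant to the conversion: brokerage, delivery — on the buyer under both terms; not part of either seller's price.
From FOB to EXW, the seller no longer bears: inland to port, export clearance, origin terminal.
EXW price = 30180.85 − 121.46 − 317.45 − 485.10 = 29256.84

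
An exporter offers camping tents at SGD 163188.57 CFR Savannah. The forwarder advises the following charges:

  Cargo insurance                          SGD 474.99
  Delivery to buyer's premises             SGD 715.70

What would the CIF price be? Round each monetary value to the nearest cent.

Not relevant to the conversion: delivery — on the buyer under both terms; not part of either seller's price.
From CFR to CIF, the seller additionally bears: insurance.
CIF price = 163188.57 + 474.99 = 163663.56

CIF price: SGD 163663.56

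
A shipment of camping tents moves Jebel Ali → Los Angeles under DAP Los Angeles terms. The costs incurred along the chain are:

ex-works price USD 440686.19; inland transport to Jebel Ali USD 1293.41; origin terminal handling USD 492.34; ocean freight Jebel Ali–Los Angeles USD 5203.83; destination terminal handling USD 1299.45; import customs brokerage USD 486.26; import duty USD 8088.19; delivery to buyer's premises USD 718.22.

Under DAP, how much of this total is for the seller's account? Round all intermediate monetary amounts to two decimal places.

Seller's account: USD 449693.44

DAP: the seller bears all costs to the named destination except import duty and clearance.
Seller's account: goods 440686.19 + inland to port 1293.41 + origin terminal 492.34 + freight 5203.83 + destination terminal 1299.45 + delivery 718.22 = 449693.44
Buyer's account: brokerage 486.26 + duty 8088.19 = 8574.45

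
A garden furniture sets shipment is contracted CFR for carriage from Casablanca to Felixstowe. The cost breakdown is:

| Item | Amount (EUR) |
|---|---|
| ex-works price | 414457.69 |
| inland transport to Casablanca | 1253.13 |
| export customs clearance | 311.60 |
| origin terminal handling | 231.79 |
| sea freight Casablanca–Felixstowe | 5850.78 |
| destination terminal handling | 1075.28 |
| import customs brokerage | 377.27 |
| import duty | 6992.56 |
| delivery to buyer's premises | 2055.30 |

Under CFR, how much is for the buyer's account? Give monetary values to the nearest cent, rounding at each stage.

CFR: the seller pays costs through ocean freight to the destination port, but not insurance.
Seller's account: goods 414457.69 + inland to port 1253.13 + export clearance 311.60 + origin terminal 231.79 + freight 5850.78 = 422104.99
Buyer's account: destination terminal 1075.28 + brokerage 377.27 + duty 6992.56 + delivery 2055.30 = 10500.41

Buyer's account: EUR 10500.41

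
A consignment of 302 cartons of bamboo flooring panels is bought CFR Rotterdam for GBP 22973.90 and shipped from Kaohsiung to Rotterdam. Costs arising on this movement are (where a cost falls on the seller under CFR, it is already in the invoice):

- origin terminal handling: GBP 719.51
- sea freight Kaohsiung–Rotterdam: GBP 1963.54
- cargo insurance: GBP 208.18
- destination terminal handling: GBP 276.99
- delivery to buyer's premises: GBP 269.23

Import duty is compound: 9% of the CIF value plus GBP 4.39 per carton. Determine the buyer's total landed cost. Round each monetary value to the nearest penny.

Total landed cost: GBP 27140.47

CFR: the seller pays costs through ocean freight to the destination port, but not insurance.
Already in the invoice (seller's account under CFR): origin terminal, freight — exclude.
CIF value = CFR price + insurance = 22973.90 + 208.18 = 23182.08
Ad valorem component: 23182.08 × 9% = 2086.39
Specific component: 302 × 4.39 = 1325.78
Import duty = 2086.39 + 1325.78 = 3412.17
Buyer bears: insurance 208.18 + destination terminal 276.99 + delivery 269.23 + duty 3412.17 = 4166.57
Landed cost = invoice 22973.90 + 4166.57 = 27140.47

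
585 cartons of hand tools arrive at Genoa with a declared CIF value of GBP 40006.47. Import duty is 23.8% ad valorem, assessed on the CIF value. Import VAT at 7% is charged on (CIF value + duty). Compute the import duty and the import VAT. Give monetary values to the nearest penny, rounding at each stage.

Import duty = 40006.47 × 23.8% = 9521.54
VAT base = CIF + duty = 40006.47 + 9521.54 = 49528.01
Import VAT = 49528.01 × 7% = 3466.96

Import duty: GBP 9521.54; import VAT: GBP 3466.96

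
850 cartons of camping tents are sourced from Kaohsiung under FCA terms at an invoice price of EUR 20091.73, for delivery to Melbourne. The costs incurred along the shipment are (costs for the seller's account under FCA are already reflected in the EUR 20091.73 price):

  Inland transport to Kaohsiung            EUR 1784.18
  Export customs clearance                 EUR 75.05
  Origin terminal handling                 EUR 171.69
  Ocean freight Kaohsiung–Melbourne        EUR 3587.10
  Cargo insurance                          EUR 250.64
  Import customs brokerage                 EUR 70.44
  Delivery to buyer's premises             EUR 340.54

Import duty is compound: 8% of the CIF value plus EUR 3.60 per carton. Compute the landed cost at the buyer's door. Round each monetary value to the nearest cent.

FCA: the seller delivers export-cleared goods to the carrier; the buyer bears costs from that point.
Already in the invoice (seller's account under FCA): inland to port, export clearance — exclude.
CIF value = FCA price + origin terminal + freight + insurance = 20091.73 + 171.69 + 3587.10 + 250.64 = 24101.16
Ad valorem component: 24101.16 × 8% = 1928.09
Specific component: 850 × 3.60 = 3060.00
Import duty = 1928.09 + 3060.00 = 4988.09
Buyer bears: origin terminal 171.69 + freight 3587.10 + insurance 250.64 + brokerage 70.44 + delivery 340.54 + duty 4988.09 = 9408.50
Landed cost = invoice 20091.73 + 9408.50 = 29500.23

Total landed cost: EUR 29500.23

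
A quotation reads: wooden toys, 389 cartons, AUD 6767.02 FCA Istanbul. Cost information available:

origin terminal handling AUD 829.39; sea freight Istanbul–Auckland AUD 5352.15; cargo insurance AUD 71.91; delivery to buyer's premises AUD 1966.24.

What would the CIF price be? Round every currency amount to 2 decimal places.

Not relevant to the conversion: delivery — on the buyer under both terms; not part of either seller's price.
From FCA to CIF, the seller additionally bears: origin terminal, freight, insurance.
CIF price = 6767.02 + 829.39 + 5352.15 + 71.91 = 13020.47

CIF price: AUD 13020.47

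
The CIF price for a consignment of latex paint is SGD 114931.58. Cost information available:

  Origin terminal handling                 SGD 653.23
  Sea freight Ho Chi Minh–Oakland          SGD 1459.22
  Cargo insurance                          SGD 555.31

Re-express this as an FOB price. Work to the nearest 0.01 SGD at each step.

FOB price: SGD 112917.05

Not relevant to the conversion: origin terminal — on the seller under both CIF and FOB; already in the CIF price and stays in the FOB price.
From CIF to FOB, the seller no longer bears: freight, insurance.
FOB price = 114931.58 − 1459.22 − 555.31 = 112917.05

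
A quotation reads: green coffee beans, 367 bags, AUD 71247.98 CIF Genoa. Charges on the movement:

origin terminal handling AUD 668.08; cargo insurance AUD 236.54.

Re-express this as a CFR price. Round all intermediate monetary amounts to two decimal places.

CFR price: AUD 71011.44

Not relevant to the conversion: origin terminal — on the seller under both CIF and CFR; already in the CIF price and stays in the CFR price.
From CIF to CFR, the seller no longer bears: insurance.
CFR price = 71247.98 − 236.54 = 71011.44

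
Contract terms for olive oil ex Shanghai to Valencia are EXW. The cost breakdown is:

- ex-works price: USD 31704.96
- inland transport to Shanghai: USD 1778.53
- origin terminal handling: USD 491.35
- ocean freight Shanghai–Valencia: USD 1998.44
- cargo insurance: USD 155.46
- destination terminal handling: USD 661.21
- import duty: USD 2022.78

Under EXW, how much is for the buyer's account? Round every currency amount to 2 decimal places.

EXW: the seller makes goods available at their premises; the buyer bears all onward costs.
Seller's account: goods 31704.96 = 31704.96
Buyer's account: inland to port 1778.53 + origin terminal 491.35 + freight 1998.44 + insurance 155.46 + destination terminal 661.21 + duty 2022.78 = 7107.77

Buyer's account: USD 7107.77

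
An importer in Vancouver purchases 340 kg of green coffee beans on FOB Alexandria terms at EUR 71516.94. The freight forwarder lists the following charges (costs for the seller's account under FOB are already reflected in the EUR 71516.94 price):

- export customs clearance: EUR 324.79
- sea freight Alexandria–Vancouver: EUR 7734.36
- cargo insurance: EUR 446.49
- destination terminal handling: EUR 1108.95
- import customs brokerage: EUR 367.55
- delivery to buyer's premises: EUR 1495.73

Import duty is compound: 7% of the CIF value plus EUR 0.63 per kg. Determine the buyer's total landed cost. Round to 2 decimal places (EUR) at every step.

Total landed cost: EUR 88463.07

FOB: the seller bears costs until goods are on board at the origin port; the buyer bears freight, insurance and all costs thereafter.
Already in the invoice (seller's account under FOB): export clearance — exclude.
CIF value = FOB price + freight + insurance = 71516.94 + 7734.36 + 446.49 = 79697.79
Ad valorem component: 79697.79 × 7% = 5578.85
Specific component: 340 × 0.63 = 214.20
Import duty = 5578.85 + 214.20 = 5793.05
Buyer bears: freight 7734.36 + insurance 446.49 + destination terminal 1108.95 + brokerage 367.55 + delivery 1495.73 + duty 5793.05 = 16946.13
Landed cost = invoice 71516.94 + 16946.13 = 88463.07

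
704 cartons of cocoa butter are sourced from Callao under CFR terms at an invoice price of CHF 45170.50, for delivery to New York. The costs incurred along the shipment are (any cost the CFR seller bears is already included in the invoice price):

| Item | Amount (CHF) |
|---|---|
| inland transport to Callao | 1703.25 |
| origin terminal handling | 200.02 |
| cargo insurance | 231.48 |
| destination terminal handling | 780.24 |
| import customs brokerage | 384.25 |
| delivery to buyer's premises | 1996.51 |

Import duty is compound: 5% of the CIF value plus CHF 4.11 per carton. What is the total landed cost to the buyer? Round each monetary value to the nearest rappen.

CFR: the seller pays costs through ocean freight to the destination port, but not insurance.
Already in the invoice (seller's account under CFR): inland to port, origin terminal — exclude.
CIF value = CFR price + insurance = 45170.50 + 231.48 = 45401.98
Ad valorem component: 45401.98 × 5% = 2270.10
Specific component: 704 × 4.11 = 2893.44
Import duty = 2270.10 + 2893.44 = 5163.54
Buyer bears: insurance 231.48 + destination terminal 780.24 + brokerage 384.25 + delivery 1996.51 + duty 5163.54 = 8556.02
Landed cost = invoice 45170.50 + 8556.02 = 53726.52

Total landed cost: CHF 53726.52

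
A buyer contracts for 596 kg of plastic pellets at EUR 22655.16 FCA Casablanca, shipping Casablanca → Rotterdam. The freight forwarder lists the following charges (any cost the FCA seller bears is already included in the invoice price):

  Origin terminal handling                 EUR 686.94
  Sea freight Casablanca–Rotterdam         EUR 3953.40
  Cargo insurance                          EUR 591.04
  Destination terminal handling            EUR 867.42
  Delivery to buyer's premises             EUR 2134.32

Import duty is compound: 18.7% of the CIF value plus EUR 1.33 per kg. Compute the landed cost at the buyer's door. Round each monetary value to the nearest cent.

Total landed cost: EUR 36895.74

FCA: the seller delivers export-cleared goods to the carrier; the buyer bears costs from that point.
CIF value = FCA price + origin terminal + freight + insurance = 22655.16 + 686.94 + 3953.40 + 591.04 = 27886.54
Ad valorem component: 27886.54 × 18.7% = 5214.78
Specific component: 596 × 1.33 = 792.68
Import duty = 5214.78 + 792.68 = 6007.46
Buyer bears: origin terminal 686.94 + freight 3953.40 + insurance 591.04 + destination terminal 867.42 + delivery 2134.32 + duty 6007.46 = 14240.58
Landed cost = invoice 22655.16 + 14240.58 = 36895.74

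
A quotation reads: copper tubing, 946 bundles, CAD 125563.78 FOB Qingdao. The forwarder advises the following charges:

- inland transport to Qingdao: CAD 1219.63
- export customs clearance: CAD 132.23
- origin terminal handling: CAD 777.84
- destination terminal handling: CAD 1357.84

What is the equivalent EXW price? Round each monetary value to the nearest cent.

EXW price: CAD 123434.08

Not relevant to the conversion: destination terminal — on the buyer under both terms; not part of either seller's price.
From FOB to EXW, the seller no longer bears: inland to port, export clearance, origin terminal.
EXW price = 125563.78 − 1219.63 − 132.23 − 777.84 = 123434.08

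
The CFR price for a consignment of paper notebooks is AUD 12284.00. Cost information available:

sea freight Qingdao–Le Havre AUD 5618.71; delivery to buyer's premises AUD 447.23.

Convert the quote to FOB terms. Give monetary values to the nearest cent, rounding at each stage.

Not relevant to the conversion: delivery — on the buyer under both terms; not part of either seller's price.
From CFR to FOB, the seller no longer bears: freight.
FOB price = 12284.00 − 5618.71 = 6665.29

FOB price: AUD 6665.29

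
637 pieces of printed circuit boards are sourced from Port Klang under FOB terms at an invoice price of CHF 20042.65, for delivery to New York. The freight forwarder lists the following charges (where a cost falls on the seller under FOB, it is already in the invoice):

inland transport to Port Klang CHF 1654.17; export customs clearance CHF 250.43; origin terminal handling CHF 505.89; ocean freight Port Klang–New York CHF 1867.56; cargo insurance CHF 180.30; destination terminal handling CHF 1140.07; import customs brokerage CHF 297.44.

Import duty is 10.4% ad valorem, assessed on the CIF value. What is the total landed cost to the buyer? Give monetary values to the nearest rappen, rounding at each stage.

FOB: the seller bears costs until goods are on board at the origin port; the buyer bears freight, insurance and all costs thereafter.
Already in the invoice (seller's account under FOB): inland to port, export clearance, origin terminal — exclude.
CIF value = FOB price + freight + insurance = 20042.65 + 1867.56 + 180.30 = 22090.51
Import duty = 22090.51 × 10.4% = 2297.41
Buyer bears: freight 1867.56 + insurance 180.30 + destination terminal 1140.07 + brokerage 297.44 + duty 2297.41 = 5782.78
Landed cost = invoice 20042.65 + 5782.78 = 25825.43

Total landed cost: CHF 25825.43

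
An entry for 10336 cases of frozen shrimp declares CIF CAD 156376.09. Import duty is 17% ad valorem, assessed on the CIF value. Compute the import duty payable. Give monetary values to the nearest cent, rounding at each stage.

Import duty = 156376.09 × 17% = 26583.94

Import duty: CAD 26583.94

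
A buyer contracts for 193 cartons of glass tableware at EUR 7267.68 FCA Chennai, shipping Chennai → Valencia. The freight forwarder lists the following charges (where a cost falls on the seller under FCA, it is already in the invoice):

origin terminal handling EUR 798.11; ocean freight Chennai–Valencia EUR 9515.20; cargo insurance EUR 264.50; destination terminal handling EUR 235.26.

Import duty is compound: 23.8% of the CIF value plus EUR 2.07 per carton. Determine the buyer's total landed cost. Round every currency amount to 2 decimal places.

Total landed cost: EUR 22727.49

FCA: the seller delivers export-cleared goods to the carrier; the buyer bears costs from that point.
CIF value = FCA price + origin terminal + freight + insurance = 7267.68 + 798.11 + 9515.20 + 264.50 = 17845.49
Ad valorem component: 17845.49 × 23.8% = 4247.23
Specific component: 193 × 2.07 = 399.51
Import duty = 4247.23 + 399.51 = 4646.74
Buyer bears: origin terminal 798.11 + freight 9515.20 + insurance 264.50 + destination terminal 235.26 + duty 4646.74 = 15459.81
Landed cost = invoice 7267.68 + 15459.81 = 22727.49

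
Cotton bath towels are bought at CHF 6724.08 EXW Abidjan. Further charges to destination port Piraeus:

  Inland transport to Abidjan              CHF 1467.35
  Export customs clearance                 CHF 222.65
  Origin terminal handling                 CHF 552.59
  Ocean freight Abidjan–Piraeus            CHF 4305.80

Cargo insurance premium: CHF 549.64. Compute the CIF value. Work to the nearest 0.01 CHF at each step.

CIF value: CHF 13822.11

CIF = EXW price + pre-shipment costs + freight + insurance
CIF = 6724.08 + 1467.35 + 222.65 + 552.59 + 4305.80 + 549.64 = 13822.11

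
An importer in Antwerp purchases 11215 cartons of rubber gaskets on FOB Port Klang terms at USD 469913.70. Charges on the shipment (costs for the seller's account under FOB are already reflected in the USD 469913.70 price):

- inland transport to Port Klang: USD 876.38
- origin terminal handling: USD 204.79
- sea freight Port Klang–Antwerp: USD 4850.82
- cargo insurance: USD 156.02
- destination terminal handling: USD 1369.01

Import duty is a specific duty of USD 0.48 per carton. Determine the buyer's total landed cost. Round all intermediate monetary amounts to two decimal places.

Total landed cost: USD 481672.75

FOB: the seller bears costs until goods are on board at the origin port; the buyer bears freight, insurance and all costs thereafter.
Already in the invoice (seller's account under FOB): inland to port, origin terminal — exclude.
CIF value = FOB price + freight + insurance = 469913.70 + 4850.82 + 156.02 = 474920.54
Import duty = 11215 × 0.48 = 5383.20
Buyer bears: freight 4850.82 + insurance 156.02 + destination terminal 1369.01 + duty 5383.20 = 11759.05
Landed cost = invoice 469913.70 + 11759.05 = 481672.75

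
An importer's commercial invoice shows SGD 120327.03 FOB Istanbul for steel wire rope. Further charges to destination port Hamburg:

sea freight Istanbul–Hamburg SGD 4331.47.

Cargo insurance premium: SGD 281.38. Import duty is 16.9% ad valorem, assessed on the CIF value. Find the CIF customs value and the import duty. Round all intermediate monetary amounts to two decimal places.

CIF value: SGD 124939.88; import duty: SGD 21114.84

CIF = FOB price + freight + insurance
CIF = 120327.03 + 4331.47 + 281.38 = 124939.88
Import duty = 124939.88 × 16.9% = 21114.84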